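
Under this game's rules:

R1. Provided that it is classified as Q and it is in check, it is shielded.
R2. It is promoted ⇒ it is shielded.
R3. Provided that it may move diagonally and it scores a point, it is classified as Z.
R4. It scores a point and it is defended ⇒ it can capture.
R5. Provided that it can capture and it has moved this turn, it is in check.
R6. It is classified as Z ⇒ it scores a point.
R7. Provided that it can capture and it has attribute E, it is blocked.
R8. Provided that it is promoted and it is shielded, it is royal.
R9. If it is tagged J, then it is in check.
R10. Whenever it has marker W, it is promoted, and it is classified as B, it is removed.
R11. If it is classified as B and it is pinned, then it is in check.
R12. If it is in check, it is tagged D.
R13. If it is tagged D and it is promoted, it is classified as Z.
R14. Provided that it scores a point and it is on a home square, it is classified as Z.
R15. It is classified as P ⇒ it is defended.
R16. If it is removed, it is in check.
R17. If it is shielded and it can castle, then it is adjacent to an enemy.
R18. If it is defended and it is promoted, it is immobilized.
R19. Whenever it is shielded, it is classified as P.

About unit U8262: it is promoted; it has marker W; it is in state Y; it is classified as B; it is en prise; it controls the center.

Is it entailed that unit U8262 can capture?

By R2 (it is promoted): it is shielded.
By R10 (it has marker W, it is promoted, it is classified as B): it is removed.
By R16 (it is removed): it is in check.
By R19 (it is shielded): it is classified as P.
By R12 (it is in check): it is tagged D.
By R13 (it is tagged D, it is promoted): it is classified as Z.
By R15 (it is classified as P): it is defended.
By R6 (it is classified as Z): it scores a point.
By R4 (it scores a point, it is defended): it can capture.

Yes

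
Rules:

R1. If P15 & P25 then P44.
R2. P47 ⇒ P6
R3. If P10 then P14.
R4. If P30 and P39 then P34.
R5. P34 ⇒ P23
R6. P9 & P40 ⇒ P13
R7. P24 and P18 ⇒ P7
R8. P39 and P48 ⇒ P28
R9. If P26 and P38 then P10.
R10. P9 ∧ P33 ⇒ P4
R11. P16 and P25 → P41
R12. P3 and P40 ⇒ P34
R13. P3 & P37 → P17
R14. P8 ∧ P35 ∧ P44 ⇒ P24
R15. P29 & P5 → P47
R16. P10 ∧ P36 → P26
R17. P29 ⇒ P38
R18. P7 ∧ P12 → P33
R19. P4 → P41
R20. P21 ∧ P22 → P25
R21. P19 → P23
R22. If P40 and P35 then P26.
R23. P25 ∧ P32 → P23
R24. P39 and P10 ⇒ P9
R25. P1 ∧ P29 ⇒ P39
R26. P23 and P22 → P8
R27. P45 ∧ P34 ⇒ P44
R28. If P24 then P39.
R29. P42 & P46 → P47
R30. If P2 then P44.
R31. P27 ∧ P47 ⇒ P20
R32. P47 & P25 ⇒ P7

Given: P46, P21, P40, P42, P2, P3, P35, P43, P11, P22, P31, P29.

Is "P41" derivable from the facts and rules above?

Forward chaining from the given facts derives: P34, P38, P25, P26, P47, P44, P7, P6, P23, P10, P8, P14, P24, P39, P9, P13.
Rules concluding P41: R11 needs P16; R19 needs P4 — none of these are established.

No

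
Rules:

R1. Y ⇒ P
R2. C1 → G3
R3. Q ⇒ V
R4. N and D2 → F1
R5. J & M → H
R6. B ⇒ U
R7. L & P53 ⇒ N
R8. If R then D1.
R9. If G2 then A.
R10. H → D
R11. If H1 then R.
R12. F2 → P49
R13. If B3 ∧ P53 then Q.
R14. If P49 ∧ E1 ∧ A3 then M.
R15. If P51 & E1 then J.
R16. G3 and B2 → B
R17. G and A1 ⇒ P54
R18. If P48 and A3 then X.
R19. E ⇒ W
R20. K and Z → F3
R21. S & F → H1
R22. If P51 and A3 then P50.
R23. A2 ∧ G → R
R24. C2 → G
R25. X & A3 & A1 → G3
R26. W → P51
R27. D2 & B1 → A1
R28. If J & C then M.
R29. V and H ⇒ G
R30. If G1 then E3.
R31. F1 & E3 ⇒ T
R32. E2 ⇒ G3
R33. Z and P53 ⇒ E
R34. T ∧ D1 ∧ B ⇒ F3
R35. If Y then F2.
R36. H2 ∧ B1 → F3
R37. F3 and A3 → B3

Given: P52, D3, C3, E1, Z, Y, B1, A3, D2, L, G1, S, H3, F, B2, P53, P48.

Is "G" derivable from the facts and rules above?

Yes

N  (by R7: L, P53)
X  (by R18: P48, A3)
H1  (by R21: S, F)
A1  (by R27: D2, B1)
E3  (by R30: G1)
E  (by R33: Z, P53)
F2  (by R35: Y)
F1  (by R4: N, D2)
R  (by R11: H1)
P49  (by R12: F2)
M  (by R14: P49, E1, A3)
W  (by R19: E)
G3  (by R25: X, A3, A1)
P51  (by R26: W)
T  (by R31: F1, E3)
D1  (by R8: R)
J  (by R15: P51, E1)
B  (by R16: G3, B2)
F3  (by R34: T, D1, B)
B3  (by R37: F3, A3)
H  (by R5: J, M)
Q  (by R13: B3, P53)
V  (by R3: Q)
G  (by R29: V, H)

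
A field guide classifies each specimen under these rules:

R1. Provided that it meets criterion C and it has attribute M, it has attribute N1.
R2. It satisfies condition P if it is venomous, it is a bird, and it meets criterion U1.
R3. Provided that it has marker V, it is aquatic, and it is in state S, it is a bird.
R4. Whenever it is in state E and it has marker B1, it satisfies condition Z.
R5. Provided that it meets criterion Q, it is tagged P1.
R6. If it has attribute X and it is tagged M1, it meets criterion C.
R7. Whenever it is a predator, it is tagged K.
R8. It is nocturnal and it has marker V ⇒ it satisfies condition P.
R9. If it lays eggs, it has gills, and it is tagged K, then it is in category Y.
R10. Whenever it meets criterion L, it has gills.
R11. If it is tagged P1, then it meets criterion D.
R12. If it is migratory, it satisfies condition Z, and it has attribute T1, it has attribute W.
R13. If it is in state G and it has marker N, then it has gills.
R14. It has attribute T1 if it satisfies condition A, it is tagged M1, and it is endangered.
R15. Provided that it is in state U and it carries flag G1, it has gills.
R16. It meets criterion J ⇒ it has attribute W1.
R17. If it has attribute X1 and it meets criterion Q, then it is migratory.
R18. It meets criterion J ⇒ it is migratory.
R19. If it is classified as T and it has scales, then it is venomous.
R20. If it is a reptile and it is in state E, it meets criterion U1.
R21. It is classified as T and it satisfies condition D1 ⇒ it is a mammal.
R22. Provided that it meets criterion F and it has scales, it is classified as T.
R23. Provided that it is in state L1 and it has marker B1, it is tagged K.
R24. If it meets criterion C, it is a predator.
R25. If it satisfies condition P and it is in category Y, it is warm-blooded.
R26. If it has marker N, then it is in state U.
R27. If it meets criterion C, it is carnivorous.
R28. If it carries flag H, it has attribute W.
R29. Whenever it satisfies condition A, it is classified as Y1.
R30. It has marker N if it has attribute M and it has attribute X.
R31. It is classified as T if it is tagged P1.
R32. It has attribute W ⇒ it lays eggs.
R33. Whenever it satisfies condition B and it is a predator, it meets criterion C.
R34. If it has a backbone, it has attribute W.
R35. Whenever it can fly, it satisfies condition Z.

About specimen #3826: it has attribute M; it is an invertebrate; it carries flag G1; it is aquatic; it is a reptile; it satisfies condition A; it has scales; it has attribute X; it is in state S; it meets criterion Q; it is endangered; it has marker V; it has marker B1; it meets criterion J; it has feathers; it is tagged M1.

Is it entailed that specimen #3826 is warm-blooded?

No

Forward chaining from the given facts derives: is a bird, is tagged P1, meets criterion C, meets criterion D, has attribute T1, has attribute W1, is migratory, is a predator, is carnivorous, is classified as Y1, has marker N, is classified as T, has attribute N1, is tagged K, is venomous, is in state U, has gills.
The only rule concluding "it is warm-blooded" is R25, which needs "it satisfies condition P"; that is never established.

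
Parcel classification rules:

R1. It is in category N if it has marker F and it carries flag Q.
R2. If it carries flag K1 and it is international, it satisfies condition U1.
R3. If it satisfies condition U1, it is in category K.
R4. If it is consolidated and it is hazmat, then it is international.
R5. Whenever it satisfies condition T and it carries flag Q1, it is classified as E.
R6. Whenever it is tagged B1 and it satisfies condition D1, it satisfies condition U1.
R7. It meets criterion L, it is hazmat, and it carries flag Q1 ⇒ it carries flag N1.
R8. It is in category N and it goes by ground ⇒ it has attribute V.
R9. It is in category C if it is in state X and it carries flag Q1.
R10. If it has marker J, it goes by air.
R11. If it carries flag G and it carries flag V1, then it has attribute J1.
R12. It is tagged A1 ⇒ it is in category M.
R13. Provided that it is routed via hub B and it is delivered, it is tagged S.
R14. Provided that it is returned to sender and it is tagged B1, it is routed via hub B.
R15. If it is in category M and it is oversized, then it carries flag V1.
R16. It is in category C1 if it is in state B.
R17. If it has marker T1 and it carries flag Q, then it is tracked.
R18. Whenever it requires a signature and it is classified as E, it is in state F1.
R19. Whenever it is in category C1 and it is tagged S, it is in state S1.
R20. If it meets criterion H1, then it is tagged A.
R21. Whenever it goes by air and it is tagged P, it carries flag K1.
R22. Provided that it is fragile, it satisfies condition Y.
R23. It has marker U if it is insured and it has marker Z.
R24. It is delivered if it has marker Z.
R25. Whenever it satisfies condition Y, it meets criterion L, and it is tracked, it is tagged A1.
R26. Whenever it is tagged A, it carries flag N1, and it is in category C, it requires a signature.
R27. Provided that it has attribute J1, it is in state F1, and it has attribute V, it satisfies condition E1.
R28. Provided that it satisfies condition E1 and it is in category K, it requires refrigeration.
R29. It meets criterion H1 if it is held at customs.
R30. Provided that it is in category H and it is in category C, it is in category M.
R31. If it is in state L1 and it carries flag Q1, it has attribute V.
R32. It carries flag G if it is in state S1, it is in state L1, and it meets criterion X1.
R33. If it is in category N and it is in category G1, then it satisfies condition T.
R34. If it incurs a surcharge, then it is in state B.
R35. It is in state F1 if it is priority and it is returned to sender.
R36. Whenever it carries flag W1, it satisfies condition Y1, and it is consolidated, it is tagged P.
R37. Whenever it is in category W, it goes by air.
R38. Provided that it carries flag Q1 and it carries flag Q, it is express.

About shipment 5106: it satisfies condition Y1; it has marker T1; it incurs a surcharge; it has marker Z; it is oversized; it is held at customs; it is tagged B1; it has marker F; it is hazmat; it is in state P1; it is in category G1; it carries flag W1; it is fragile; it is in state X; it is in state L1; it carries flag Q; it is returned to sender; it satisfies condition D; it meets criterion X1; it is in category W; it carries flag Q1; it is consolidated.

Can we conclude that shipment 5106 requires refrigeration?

No

Forward chaining from the given facts derives: is in category N, is international, is in category C, is routed via hub B, is tracked, satisfies condition Y, is delivered, meets criterion H1, has attribute V, satisfies condition T, is in state B, is tagged P, goes by air, is express, is classified as E, is tagged S, is in category C1, is in state S1, is tagged A, carries flag K1, carries flag G, satisfies condition U1, is in category K.
The only rule concluding "it requires refrigeration" is R28, which needs "it satisfies condition E1"; that is never established.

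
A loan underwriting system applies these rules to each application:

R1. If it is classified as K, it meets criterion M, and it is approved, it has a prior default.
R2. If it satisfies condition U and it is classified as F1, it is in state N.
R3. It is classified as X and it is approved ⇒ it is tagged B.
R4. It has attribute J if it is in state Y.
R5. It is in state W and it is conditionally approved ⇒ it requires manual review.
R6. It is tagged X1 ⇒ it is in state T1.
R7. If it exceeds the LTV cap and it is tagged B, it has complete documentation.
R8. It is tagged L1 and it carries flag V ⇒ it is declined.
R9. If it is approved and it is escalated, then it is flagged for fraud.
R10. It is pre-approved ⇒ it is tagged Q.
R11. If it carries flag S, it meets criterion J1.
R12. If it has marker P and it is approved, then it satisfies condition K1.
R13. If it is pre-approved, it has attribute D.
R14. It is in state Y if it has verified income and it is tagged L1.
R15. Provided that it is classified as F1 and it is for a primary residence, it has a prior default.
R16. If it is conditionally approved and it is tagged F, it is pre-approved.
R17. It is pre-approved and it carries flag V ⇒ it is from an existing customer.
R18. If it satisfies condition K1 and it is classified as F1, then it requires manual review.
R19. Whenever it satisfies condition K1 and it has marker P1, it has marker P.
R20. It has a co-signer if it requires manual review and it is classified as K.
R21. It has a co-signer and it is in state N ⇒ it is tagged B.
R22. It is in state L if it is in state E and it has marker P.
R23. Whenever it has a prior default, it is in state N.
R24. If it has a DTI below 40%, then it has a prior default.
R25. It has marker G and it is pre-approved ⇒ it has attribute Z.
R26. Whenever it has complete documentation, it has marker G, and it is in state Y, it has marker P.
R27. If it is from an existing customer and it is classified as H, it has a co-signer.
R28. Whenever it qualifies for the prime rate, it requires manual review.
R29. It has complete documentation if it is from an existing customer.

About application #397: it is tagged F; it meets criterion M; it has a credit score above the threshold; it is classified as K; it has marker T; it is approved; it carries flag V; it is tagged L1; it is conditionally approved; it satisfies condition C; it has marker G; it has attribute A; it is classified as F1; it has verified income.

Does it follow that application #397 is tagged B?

Yes

By R1 (it is classified as K, it meets criterion M, it is approved): it has a prior default.
By R14 (it has verified income, it is tagged L1): it is in state Y.
By R16 (it is conditionally approved, it is tagged F): it is pre-approved.
By R17 (it is pre-approved, it carries flag V): it is from an existing customer.
By R23 (it has a prior default): it is in state N.
By R29 (it is from an existing customer): it has complete documentation.
By R26 (it has complete documentation, it has marker G, it is in state Y): it has marker P.
By R12 (it has marker P, it is approved): it satisfies condition K1.
By R18 (it satisfies condition K1, it is classified as F1): it requires manual review.
By R20 (it requires manual review, it is classified as K): it has a co-signer.
By R21 (it has a co-signer, it is in state N): it is tagged B.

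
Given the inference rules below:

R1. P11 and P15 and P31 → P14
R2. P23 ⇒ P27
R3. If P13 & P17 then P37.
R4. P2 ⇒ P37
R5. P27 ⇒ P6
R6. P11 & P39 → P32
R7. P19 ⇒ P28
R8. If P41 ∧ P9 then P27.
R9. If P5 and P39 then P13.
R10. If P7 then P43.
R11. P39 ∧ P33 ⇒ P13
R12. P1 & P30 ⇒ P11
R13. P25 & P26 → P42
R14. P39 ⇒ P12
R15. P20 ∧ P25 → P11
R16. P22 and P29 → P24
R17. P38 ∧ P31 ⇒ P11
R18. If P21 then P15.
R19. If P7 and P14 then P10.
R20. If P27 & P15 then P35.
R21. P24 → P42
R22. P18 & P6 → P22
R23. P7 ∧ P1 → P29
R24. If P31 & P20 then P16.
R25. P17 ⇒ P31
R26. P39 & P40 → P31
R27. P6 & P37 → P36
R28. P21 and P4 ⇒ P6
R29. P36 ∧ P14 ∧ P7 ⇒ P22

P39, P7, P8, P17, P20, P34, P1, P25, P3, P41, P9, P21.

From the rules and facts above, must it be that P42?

No

Forward chaining from the given facts derives: P27, P43, P12, P11, P15, P35, P29, P31, P14, P6, P32, P10, P16.
Rules concluding P42: R13 needs P26; R21 needs P24 — none of these are established.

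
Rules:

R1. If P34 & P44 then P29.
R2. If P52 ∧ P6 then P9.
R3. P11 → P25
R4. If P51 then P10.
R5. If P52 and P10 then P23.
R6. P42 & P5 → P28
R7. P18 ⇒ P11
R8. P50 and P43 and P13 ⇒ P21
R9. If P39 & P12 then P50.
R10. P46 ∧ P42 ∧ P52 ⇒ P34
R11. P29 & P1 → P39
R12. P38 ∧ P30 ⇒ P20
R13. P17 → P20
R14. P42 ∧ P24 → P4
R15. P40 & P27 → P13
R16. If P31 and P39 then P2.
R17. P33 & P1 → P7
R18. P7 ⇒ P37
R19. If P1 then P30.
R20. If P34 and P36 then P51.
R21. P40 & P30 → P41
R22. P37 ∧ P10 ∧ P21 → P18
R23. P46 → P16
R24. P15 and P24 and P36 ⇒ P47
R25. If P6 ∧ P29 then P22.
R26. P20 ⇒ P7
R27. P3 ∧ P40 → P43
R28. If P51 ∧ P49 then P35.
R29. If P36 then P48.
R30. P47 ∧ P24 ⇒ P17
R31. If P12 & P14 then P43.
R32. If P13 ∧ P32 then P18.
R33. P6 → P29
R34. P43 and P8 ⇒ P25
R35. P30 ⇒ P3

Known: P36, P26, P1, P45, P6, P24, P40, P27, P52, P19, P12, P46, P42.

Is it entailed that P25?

Forward chaining from the given facts derives: P9, P34, P4, P13, P30, P51, P41, P16, P48, P29, P3, P10, P23, P39, P22, P43, P50, P21.
Rules concluding P25: R3 needs P11; R34 needs P8 — none of these are established.

No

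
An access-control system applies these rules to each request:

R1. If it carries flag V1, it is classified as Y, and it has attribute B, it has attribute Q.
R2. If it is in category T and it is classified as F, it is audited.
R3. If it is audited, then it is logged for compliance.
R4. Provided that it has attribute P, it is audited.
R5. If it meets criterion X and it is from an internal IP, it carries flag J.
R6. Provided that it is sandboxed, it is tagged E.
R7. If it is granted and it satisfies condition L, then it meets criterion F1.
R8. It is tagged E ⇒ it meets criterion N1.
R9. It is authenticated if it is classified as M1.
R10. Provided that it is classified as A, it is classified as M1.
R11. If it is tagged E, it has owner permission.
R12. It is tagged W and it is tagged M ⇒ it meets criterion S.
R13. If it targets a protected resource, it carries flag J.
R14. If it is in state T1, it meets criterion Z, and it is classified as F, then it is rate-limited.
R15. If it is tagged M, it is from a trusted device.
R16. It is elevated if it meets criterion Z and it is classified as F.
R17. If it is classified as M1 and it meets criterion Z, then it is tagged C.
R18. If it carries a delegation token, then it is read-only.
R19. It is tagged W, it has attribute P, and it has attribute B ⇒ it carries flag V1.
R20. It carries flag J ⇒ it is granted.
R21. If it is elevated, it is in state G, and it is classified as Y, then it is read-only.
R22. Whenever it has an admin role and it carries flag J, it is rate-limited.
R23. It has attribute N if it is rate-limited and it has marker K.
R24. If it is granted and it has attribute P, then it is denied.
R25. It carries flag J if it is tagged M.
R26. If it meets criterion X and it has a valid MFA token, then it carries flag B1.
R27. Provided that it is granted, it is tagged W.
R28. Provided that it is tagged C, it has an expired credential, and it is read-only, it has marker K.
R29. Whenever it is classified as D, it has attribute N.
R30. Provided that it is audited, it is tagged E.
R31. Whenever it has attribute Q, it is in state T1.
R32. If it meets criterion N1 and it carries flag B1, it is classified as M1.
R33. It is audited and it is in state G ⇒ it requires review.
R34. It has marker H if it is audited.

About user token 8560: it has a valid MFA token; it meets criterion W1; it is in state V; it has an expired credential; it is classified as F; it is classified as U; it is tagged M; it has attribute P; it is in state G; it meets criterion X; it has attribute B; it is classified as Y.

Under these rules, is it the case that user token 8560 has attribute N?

Forward chaining from the given facts derives: is audited, is from a trusted device, carries flag J, carries flag B1, is tagged E, requires review, has marker H, is logged for compliance, meets criterion N1, has owner permission, is granted, is denied, is tagged W, is classified as M1, is authenticated, meets criterion S, carries flag V1, has attribute Q, is in state T1.
Rules concluding "it has attribute N": R23 needs "it is rate-limited"; R29 needs "it is classified as D" — none of these are established.

No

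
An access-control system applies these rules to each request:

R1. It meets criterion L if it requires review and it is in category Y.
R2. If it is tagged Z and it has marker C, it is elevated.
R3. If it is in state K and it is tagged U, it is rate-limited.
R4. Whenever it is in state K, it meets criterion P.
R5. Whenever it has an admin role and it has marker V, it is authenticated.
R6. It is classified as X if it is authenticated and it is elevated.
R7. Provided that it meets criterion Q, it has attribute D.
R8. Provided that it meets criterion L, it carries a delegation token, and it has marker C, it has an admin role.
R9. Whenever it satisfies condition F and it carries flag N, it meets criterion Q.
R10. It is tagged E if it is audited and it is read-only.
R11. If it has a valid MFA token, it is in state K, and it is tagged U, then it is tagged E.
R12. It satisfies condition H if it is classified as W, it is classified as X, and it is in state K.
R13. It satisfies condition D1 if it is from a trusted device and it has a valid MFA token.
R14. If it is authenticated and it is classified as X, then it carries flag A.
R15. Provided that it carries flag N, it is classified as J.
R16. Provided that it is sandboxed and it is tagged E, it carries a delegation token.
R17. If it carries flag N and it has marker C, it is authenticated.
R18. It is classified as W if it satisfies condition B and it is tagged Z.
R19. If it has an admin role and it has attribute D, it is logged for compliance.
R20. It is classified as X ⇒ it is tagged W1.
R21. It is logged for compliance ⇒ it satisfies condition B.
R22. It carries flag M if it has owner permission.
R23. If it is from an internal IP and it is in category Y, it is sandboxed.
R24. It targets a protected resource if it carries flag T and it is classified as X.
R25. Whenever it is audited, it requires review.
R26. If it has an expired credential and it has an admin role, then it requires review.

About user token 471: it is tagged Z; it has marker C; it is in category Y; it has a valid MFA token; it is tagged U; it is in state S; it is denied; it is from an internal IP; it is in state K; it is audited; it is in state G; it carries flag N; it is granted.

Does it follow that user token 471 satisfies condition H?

No

Forward chaining from the given facts derives: is elevated, is rate-limited, meets criterion P, is tagged E, is classified as J, is authenticated, is sandboxed, requires review, meets criterion L, is classified as X, carries flag A, carries a delegation token, is tagged W1, has an admin role.
The only rule concluding "it satisfies condition H" is R12, which needs "it is classified as W"; that is never established.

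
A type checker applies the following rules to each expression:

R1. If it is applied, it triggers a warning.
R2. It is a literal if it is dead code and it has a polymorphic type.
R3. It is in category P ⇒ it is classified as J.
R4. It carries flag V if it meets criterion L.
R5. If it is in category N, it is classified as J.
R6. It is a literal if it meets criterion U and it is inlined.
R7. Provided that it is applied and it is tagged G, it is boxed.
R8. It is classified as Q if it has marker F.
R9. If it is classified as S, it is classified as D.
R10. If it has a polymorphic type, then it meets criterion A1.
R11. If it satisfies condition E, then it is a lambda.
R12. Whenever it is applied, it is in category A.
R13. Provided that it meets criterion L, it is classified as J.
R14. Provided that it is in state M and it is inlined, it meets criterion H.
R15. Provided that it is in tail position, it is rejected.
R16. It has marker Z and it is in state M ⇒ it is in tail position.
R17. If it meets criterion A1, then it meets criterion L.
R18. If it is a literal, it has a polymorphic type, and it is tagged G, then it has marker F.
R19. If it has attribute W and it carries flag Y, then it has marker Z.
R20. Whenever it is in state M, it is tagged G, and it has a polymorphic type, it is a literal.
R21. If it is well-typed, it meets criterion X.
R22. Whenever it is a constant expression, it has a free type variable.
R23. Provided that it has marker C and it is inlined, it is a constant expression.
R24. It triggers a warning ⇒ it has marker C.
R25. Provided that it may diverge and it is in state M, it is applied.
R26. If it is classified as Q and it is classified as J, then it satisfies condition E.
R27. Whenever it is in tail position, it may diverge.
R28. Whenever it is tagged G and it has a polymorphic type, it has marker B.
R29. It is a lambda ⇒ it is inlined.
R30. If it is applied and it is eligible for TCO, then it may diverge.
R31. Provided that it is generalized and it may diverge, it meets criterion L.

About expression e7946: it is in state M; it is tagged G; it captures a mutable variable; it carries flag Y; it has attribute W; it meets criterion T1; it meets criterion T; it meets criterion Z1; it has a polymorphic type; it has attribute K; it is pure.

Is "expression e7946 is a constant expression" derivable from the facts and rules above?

Yes

By R10 (it has a polymorphic type): it meets criterion A1.
By R17 (it meets criterion A1): it meets criterion L.
By R19 (it has attribute W, it carries flag Y): it has marker Z.
By R20 (it is in state M, it is tagged G, it has a polymorphic type): it is a literal.
By R13 (it meets criterion L): it is classified as J.
By R16 (it has marker Z, it is in state M): it is in tail position.
By R18 (it is a literal, it has a polymorphic type, it is tagged G): it has marker F.
By R27 (it is in tail position): it may diverge.
By R8 (it has marker F): it is classified as Q.
By R25 (it may diverge, it is in state M): it is applied.
By R26 (it is classified as Q, it is classified as J): it satisfies condition E.
By R1 (it is applied): it triggers a warning.
By R11 (it satisfies condition E): it is a lambda.
By R24 (it triggers a warning): it has marker C.
By R29 (it is a lambda): it is inlined.
By R23 (it has marker C, it is inlined): it is a constant expression.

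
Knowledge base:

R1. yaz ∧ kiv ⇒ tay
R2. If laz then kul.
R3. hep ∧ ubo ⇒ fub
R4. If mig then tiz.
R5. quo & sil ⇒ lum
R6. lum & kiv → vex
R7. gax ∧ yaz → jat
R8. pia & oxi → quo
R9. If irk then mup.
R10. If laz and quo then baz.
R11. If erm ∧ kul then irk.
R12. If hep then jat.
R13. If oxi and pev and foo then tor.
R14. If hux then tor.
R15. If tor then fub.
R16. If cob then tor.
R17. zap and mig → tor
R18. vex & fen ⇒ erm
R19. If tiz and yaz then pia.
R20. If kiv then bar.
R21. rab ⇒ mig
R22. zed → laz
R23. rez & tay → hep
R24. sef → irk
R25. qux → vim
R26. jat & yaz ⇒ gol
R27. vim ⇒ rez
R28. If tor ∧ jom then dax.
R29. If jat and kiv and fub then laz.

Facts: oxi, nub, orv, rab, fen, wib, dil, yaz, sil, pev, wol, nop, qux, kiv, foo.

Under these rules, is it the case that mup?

Yes

tay  (by R1: yaz, kiv)
tor  (by R13: oxi, pev, foo)
fub  (by R15: tor)
mig  (by R21: rab)
vim  (by R25: qux)
rez  (by R27: vim)
tiz  (by R4: mig)
pia  (by R19: tiz, yaz)
hep  (by R23: rez, tay)
quo  (by R8: pia, oxi)
jat  (by R12: hep)
laz  (by R29: jat, kiv, fub)
kul  (by R2: laz)
lum  (by R5: quo, sil)
vex  (by R6: lum, kiv)
erm  (by R18: vex, fen)
irk  (by R11: erm, kul)
mup  (by R9: irk)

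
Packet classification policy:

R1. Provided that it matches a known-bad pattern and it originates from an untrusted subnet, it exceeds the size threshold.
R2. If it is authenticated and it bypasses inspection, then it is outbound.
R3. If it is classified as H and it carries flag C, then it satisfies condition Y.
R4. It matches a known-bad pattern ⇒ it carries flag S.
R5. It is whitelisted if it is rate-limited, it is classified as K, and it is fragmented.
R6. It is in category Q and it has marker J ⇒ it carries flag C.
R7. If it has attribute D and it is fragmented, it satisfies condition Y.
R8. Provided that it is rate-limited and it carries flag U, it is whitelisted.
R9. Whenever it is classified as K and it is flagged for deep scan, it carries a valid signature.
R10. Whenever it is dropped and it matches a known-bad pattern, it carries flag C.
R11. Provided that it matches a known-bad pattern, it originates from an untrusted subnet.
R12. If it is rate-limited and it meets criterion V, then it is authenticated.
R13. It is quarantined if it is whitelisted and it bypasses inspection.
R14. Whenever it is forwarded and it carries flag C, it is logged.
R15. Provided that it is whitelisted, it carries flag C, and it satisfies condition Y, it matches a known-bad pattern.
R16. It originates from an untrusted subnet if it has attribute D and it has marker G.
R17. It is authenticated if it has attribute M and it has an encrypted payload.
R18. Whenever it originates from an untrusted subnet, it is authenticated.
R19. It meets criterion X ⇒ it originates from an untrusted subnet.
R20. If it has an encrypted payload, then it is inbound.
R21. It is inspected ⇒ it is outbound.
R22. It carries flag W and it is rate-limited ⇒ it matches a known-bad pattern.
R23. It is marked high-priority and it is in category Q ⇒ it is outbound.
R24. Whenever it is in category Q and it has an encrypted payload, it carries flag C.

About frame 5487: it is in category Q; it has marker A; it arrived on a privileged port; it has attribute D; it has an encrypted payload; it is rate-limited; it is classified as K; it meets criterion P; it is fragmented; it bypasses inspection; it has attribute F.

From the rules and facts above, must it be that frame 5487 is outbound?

By R5 (it is rate-limited, it is classified as K, it is fragmented): it is whitelisted.
By R7 (it has attribute D, it is fragmented): it satisfies condition Y.
By R24 (it is in category Q, it has an encrypted payload): it carries flag C.
By R15 (it is whitelisted, it carries flag C, it satisfies condition Y): it matches a known-bad pattern.
By R11 (it matches a known-bad pattern): it originates from an untrusted subnet.
By R18 (it originates from an untrusted subnet): it is authenticated.
By R2 (it is authenticated, it bypasses inspection): it is outbound.

Yes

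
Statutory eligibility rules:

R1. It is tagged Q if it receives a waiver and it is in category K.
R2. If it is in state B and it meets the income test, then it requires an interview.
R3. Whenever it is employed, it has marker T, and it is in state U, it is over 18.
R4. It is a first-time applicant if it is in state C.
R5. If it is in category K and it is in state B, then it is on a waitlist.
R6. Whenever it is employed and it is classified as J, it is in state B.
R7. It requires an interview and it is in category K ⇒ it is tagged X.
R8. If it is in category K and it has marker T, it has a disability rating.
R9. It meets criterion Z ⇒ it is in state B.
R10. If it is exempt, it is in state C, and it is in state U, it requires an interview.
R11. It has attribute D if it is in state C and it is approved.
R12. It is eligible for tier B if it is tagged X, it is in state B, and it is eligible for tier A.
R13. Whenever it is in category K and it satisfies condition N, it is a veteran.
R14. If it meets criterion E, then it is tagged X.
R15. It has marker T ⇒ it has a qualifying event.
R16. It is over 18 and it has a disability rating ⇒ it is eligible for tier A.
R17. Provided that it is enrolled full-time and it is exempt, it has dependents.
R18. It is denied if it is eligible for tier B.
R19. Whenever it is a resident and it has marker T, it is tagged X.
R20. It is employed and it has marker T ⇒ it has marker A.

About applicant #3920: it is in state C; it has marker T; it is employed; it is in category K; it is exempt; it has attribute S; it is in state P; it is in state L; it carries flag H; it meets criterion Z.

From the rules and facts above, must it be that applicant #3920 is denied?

No

Forward chaining from the given facts derives: is a first-time applicant, has a disability rating, is in state B, has a qualifying event, has marker A, is on a waitlist.
The only rule concluding "it is denied" is R18, which needs "it is eligible for tier B"; that is never established.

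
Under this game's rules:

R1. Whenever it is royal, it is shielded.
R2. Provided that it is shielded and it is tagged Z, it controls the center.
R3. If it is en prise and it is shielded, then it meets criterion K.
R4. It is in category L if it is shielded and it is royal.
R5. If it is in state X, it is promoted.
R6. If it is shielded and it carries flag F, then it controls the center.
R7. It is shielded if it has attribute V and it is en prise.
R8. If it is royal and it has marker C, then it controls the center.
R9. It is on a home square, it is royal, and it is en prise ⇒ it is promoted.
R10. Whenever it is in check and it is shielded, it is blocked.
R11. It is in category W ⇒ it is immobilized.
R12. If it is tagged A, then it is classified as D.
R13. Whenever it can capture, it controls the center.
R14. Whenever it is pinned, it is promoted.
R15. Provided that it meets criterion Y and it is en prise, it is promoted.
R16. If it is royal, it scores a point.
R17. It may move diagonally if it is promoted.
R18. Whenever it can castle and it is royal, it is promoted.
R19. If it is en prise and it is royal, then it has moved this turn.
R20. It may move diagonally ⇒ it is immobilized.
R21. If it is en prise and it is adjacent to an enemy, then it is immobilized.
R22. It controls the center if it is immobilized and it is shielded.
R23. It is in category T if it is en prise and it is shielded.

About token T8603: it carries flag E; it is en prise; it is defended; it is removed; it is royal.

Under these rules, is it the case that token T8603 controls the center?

No

Forward chaining from the given facts derives: is shielded, meets criterion K, is in category L, scores a point, has moved this turn, is in category T.
Rules concluding "it controls the center": R2 needs "it is tagged Z"; R6 needs "it carries flag F"; R8 needs "it has marker C"; R13 needs "it can capture"; R22 needs "it is immobilized" — none of these are established.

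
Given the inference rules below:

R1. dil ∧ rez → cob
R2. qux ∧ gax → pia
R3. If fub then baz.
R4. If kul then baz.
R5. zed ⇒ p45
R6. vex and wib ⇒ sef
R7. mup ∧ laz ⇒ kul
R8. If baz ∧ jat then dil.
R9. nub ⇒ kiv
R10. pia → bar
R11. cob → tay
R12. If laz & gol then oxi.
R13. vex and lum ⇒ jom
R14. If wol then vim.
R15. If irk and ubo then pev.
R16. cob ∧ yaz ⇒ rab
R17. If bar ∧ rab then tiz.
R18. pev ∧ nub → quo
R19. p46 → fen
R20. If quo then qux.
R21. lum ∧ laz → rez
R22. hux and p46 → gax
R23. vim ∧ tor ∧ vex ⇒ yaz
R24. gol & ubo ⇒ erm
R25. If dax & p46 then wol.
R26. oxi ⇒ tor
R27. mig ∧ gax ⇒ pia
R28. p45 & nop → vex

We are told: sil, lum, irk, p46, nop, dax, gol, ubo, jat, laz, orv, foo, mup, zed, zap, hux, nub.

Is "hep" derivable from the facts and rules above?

Forward chaining from the given facts derives: p45, kul, kiv, oxi, pev, quo, fen, qux, rez, gax, erm, wol, tor, vex, pia, baz, dil, bar, jom, vim, yaz, cob, tay, rab, tiz.
No rule has hep as its conclusion, and it is not among the given facts.

No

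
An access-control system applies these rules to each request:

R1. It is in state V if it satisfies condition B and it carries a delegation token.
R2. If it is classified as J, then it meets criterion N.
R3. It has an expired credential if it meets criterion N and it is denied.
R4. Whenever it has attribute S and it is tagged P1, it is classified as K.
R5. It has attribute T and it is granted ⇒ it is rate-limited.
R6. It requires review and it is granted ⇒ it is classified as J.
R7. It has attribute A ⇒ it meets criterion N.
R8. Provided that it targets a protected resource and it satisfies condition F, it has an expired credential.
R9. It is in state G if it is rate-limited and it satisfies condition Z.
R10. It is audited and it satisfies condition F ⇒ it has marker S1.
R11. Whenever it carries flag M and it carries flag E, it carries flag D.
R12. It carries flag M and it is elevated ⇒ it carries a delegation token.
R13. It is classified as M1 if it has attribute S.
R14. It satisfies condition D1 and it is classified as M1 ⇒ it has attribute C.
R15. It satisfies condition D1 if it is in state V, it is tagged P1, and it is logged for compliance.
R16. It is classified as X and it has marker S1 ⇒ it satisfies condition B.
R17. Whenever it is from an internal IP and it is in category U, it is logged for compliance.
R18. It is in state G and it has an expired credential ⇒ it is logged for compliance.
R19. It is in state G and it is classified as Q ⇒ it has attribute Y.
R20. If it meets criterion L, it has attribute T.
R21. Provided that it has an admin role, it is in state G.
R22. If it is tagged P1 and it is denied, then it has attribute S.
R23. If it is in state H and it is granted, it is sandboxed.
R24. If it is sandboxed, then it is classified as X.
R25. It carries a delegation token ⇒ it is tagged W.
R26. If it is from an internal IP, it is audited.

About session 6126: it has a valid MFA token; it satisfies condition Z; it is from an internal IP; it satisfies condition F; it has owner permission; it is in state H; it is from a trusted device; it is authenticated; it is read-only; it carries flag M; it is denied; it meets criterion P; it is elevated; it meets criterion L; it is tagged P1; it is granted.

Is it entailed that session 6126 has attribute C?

Forward chaining from the given facts derives: carries a delegation token, has attribute T, has attribute S, is sandboxed, is classified as X, is tagged W, is audited, is classified as K, is rate-limited, is in state G, has marker S1, is classified as M1, satisfies condition B, is in state V.
The only rule concluding "it has attribute C" is R14, which needs "it satisfies condition D1"; that is never established.

No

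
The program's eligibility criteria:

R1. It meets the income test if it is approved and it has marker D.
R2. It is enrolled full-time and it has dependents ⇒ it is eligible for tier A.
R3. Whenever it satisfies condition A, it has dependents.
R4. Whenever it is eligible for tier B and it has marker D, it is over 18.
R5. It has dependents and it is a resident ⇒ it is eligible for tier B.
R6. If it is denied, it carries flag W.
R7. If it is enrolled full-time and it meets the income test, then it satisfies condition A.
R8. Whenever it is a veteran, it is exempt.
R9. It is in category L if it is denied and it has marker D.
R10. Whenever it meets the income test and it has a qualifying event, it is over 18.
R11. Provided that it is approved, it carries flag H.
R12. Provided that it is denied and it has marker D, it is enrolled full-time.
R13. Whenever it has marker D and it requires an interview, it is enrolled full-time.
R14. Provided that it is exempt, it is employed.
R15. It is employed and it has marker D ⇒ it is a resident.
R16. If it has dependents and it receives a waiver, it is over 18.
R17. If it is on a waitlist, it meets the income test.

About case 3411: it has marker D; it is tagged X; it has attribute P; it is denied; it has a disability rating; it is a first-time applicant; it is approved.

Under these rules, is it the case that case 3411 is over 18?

Forward chaining from the given facts derives: meets the income test, carries flag W, is in category L, carries flag H, is enrolled full-time, satisfies condition A, has dependents, is eligible for tier A.
Rules concluding "it is over 18": R4 needs "it is eligible for tier B"; R10 needs "it has a qualifying event"; R16 needs "it receives a waiver" — none of these are established.

No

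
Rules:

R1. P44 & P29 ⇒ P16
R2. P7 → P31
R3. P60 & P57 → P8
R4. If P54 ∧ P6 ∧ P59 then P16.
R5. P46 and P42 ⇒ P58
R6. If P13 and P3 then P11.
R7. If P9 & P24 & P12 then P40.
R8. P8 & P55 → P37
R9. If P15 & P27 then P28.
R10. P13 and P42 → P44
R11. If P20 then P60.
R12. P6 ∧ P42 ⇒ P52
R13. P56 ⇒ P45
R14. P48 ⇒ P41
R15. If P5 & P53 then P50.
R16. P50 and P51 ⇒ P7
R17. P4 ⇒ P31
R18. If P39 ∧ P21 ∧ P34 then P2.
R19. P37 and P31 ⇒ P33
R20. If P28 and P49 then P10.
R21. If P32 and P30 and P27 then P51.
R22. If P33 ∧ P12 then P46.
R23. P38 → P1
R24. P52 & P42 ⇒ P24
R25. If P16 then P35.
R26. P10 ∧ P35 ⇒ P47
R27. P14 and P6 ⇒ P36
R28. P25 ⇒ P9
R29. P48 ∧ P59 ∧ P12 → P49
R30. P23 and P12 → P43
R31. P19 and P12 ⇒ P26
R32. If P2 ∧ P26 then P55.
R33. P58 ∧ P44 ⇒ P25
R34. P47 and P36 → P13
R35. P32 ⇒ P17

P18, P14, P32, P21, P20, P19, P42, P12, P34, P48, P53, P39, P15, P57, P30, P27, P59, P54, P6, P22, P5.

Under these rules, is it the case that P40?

Yes

P16  (by R4: P54, P6, P59)
P28  (by R9: P15, P27)
P60  (by R11: P20)
P52  (by R12: P6, P42)
P50  (by R15: P5, P53)
P2  (by R18: P39, P21, P34)
P51  (by R21: P32, P30, P27)
P24  (by R24: P52, P42)
P35  (by R25: P16)
P36  (by R27: P14, P6)
P49  (by R29: P48, P59, P12)
P26  (by R31: P19, P12)
P55  (by R32: P2, P26)
P8  (by R3: P60, P57)
P37  (by R8: P8, P55)
P7  (by R16: P50, P51)
P10  (by R20: P28, P49)
P47  (by R26: P10, P35)
P13  (by R34: P47, P36)
P31  (by R2: P7)
P44  (by R10: P13, P42)
P33  (by R19: P37, P31)
P46  (by R22: P33, P12)
P58  (by R5: P46, P42)
P25  (by R33: P58, P44)
P9  (by R28: P25)
P40  (by R7: P9, P24, P12)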